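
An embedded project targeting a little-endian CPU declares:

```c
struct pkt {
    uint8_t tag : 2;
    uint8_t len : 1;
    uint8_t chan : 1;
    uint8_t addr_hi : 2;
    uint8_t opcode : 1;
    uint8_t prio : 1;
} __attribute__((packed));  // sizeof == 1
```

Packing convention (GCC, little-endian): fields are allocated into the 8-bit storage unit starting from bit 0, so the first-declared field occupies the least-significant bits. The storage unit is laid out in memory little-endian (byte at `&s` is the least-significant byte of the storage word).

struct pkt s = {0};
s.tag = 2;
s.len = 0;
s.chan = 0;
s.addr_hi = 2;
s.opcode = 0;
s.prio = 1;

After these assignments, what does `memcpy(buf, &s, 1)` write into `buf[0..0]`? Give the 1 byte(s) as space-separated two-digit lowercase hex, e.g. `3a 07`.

a2

tag (2b) val=2 bits=0x2 at bit 0: 0x02
len (1b) val=0 bits=0x0 at bit 2: 0x02
chan (1b) val=0 bits=0x0 at bit 3: 0x02
addr_hi (2b) val=2 bits=0x2 at bit 4: 0x22
opcode (1b) val=0 bits=0x0 at bit 6: 0x22
prio (1b) val=1 bits=0x1 at bit 7: 0xa2
word = 0xa2 → little-endian bytes:
  [0]=0xa2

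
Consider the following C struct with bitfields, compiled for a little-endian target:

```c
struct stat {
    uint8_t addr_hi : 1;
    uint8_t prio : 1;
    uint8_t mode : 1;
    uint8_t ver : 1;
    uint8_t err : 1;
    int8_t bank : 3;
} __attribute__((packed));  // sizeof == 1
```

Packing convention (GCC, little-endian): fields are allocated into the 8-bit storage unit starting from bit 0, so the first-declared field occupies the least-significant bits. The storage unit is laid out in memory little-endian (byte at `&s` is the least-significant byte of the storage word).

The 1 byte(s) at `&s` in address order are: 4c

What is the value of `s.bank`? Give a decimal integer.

[0]=0x4c (little-endian) → word 0x4c
addr_hi [0+:1] = (word>>0) & 0x1 = 0
prio [1+:1] = (word>>1) & 0x1 = 0
mode [2+:1] = (word>>2) & 0x1 = 1
ver [3+:1] = (word>>3) & 0x1 = 1
err [4+:1] = (word>>4) & 0x1 = 0
bank [5+:3] = (word>>5) & 0x7 = 2  ←
bank signed 3b, MSB=0: value = 2

2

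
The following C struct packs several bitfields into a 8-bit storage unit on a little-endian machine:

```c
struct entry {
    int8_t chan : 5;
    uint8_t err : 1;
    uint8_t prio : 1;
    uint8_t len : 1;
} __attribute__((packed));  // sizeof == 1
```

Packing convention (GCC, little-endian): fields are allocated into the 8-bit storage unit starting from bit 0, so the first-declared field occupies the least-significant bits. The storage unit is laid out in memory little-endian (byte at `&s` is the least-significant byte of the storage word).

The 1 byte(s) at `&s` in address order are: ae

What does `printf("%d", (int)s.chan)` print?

14

[0]=0xae (little-endian) → word 0xae
chan:5 @ bit 0 → (0xae>>0)&0x1f = 0xe  ←
err:1 @ bit 5 → (0xae>>5)&0x1 = 0x1
prio:1 @ bit 6 → (0xae>>6)&0x1 = 0x0
len:1 @ bit 7 → (0xae>>7)&0x1 = 0x1
chan signed 5b, MSB=0: value = 14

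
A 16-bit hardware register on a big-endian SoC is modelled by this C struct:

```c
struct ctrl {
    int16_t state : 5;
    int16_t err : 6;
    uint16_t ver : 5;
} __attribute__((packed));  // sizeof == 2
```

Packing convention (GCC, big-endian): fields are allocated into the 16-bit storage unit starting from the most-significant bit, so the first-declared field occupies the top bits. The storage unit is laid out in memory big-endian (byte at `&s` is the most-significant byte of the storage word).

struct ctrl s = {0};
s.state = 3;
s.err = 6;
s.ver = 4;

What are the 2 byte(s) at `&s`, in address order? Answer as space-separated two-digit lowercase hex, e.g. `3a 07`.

18 c4

[11+:5] state=3 & 0x1f = 0x3; word=0x1800
[5+:6] err=6 & 0x3f = 0x6; word=0x18c0
[0+:5] ver=4 & 0x1f = 0x4; word=0x18c4
word = 0x18c4 → big-endian bytes:
  [0]=0x18  [1]=0xc4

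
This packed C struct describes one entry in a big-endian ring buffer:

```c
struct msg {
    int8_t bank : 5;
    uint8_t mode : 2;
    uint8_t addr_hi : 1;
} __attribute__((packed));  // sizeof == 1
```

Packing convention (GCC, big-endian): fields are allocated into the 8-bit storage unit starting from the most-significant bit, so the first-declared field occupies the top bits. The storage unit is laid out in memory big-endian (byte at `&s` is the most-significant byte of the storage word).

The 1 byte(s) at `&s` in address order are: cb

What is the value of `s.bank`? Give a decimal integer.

-7

[0]=0xcb (big-endian) → word 0xcb
bank [3+:5] = (word>>3) & 0x1f = 25  ←
mode [1+:2] = (word>>1) & 0x3 = 1
addr_hi [0+:1] = (word>>0) & 0x1 = 1
bank signed 5b, MSB=1: 25 - 32 = -7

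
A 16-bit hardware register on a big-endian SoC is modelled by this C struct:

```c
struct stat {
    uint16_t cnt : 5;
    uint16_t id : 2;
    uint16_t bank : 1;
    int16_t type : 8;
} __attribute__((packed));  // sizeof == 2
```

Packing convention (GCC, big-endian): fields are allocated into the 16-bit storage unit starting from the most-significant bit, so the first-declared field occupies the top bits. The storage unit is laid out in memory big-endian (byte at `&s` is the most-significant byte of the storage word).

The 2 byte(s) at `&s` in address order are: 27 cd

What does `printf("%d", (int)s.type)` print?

-51

[0]=0x27 [1]=0xcd (big-endian) → word 0x27cd
cnt [11+:5] = (word>>11) & 0x1f = 4
id [9+:2] = (word>>9) & 0x3 = 3
bank [8+:1] = (word>>8) & 0x1 = 1
type [0+:8] = (word>>0) & 0xff = 205  ←
type signed 8b, MSB=1: 205 - 256 = -51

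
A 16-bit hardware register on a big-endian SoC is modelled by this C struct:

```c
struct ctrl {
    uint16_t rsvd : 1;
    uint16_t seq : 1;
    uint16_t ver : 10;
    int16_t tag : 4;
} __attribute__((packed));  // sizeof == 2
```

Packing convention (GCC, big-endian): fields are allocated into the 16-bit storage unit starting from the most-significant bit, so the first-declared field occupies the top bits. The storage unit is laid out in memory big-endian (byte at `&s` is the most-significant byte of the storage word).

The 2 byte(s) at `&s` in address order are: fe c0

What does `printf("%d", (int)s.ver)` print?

[0]=0xfe [1]=0xc0 (big-endian) → word 0xfec0
rsvd:1 @ bit 15 → (0xfec0>>15)&0x1 = 0x1
seq:1 @ bit 14 → (0xfec0>>14)&0x1 = 0x1
ver:10 @ bit 4 → (0xfec0>>4)&0x3ff = 0x3ec  ←
tag:4 @ bit 0 → (0xfec0>>0)&0xf = 0x0

1004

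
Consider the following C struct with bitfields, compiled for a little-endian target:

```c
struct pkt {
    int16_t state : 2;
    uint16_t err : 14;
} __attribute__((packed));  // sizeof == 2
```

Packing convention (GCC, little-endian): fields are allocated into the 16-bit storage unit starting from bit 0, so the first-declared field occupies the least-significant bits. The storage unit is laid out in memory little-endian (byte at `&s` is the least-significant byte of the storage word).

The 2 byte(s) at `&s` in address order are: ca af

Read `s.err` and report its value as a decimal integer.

11250

[0]=0xca [1]=0xaf (little-endian) → word 0xafca
state [0+:2] = (word>>0) & 0x3 = 2
err [2+:14] = (word>>2) & 0x3fff = 11250  ←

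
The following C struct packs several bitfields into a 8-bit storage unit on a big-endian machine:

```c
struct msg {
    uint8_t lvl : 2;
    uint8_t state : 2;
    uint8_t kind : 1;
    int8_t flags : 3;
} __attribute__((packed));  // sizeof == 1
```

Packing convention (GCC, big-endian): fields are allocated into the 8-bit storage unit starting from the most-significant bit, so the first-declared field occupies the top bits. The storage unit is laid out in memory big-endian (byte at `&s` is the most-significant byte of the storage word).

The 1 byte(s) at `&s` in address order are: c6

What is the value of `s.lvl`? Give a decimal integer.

3

[0]=0xc6 (big-endian) → word 0xc6
lvl:2 @ bit 6 → (0xc6>>6)&0x3 = 0x3  ←
state:2 @ bit 4 → (0xc6>>4)&0x3 = 0x0
kind:1 @ bit 3 → (0xc6>>3)&0x1 = 0x0
flags:3 @ bit 0 → (0xc6>>0)&0x7 = 0x6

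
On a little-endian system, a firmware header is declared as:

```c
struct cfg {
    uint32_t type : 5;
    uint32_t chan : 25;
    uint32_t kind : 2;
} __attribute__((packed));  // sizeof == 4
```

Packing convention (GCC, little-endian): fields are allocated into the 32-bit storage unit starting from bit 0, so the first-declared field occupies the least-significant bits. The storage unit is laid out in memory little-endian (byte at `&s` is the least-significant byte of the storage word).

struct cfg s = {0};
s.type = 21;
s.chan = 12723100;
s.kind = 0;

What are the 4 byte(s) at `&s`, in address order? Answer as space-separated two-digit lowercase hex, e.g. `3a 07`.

type (5b) val=21 bits=0x15 at bit 0: 0x00000015
chan (25b) val=12723100 bits=0xc2239c at bit 5: 0x18447395
kind (2b) val=0 bits=0x0 at bit 30: 0x18447395
word = 0x18447395 → little-endian bytes:
  [0]=0x95  [1]=0x73  [2]=0x44  [3]=0x18

95 73 44 18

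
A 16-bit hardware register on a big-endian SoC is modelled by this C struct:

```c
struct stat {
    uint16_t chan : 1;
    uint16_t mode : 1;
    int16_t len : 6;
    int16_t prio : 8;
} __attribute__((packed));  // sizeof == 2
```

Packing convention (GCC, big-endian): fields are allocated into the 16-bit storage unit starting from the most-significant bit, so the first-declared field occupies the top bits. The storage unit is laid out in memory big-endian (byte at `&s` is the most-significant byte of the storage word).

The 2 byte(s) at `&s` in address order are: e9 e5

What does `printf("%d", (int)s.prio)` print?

-27

[0]=0xe9 [1]=0xe5 (big-endian) → word 0xe9e5
chan [15+:1] = (word>>15) & 0x1 = 1
mode [14+:1] = (word>>14) & 0x1 = 1
len [8+:6] = (word>>8) & 0x3f = 41
prio [0+:8] = (word>>0) & 0xff = 229  ←
prio signed 8b, MSB=1: 229 - 256 = -27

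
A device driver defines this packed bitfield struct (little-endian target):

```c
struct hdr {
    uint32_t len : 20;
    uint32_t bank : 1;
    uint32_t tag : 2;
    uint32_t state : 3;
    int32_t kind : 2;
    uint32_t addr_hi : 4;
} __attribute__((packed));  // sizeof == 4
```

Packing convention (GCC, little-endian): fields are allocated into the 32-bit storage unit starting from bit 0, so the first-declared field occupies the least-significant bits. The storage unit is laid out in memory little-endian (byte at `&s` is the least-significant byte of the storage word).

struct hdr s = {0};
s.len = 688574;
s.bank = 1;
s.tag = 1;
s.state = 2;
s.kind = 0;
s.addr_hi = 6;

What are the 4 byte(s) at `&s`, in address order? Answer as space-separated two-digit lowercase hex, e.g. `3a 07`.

len:20 = 688574 → 0xa81be << 0 → word 0x000a81be
bank:1 = 1 → 0x1 << 20 → word 0x001a81be
tag:2 = 1 → 0x1 << 21 → word 0x003a81be
state:3 = 2 → 0x2 << 23 → word 0x013a81be
kind:2 = 0 → 0x0 << 26 → word 0x013a81be
addr_hi:4 = 6 → 0x6 << 28 → word 0x613a81be
word = 0x613a81be → little-endian bytes:
  [0]=0xbe  [1]=0x81  [2]=0x3a  [3]=0x61

be 81 3a 61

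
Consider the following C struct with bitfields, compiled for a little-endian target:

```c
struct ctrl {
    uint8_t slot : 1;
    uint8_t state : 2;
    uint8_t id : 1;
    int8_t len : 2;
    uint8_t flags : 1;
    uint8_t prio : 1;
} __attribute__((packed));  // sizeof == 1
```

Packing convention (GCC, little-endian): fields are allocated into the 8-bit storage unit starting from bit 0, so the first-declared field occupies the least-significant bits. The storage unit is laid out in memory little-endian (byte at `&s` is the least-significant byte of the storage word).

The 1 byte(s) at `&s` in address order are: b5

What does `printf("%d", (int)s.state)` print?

[0]=0xb5 (little-endian) → word 0xb5
slot [0+:1] = (word>>0) & 0x1 = 1
state [1+:2] = (word>>1) & 0x3 = 2  ←
id [3+:1] = (word>>3) & 0x1 = 0
len [4+:2] = (word>>4) & 0x3 = 3
flags [6+:1] = (word>>6) & 0x1 = 0
prio [7+:1] = (word>>7) & 0x1 = 1

2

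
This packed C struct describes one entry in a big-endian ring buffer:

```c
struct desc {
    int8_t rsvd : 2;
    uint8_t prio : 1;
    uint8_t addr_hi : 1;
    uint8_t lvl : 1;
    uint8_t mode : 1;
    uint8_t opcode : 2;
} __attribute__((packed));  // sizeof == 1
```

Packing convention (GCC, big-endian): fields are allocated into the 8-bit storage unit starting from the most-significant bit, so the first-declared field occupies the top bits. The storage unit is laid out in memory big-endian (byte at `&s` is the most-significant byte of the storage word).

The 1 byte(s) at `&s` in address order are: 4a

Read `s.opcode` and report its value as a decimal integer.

2

[0]=0x4a (big-endian) → word 0x4a
rsvd:2 @ bit 6 → (0x4a>>6)&0x3 = 0x1
prio:1 @ bit 5 → (0x4a>>5)&0x1 = 0x0
addr_hi:1 @ bit 4 → (0x4a>>4)&0x1 = 0x0
lvl:1 @ bit 3 → (0x4a>>3)&0x1 = 0x1
mode:1 @ bit 2 → (0x4a>>2)&0x1 = 0x0
opcode:2 @ bit 0 → (0x4a>>0)&0x3 = 0x2  ←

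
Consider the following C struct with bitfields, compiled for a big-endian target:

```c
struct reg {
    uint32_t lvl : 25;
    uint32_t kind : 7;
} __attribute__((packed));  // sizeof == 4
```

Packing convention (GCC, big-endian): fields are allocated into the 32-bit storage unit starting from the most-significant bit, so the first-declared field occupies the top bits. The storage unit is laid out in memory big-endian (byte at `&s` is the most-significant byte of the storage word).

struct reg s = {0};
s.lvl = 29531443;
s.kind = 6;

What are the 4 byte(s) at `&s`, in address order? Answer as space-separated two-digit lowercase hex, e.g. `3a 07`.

e1 4e 99 86

lvl (25b) val=29531443 bits=0x1c29d33 at bit 7: 0xe14e9980
kind (7b) val=6 bits=0x6 at bit 0: 0xe14e9986
word = 0xe14e9986 → big-endian bytes:
  [0]=0xe1  [1]=0x4e  [2]=0x99  [3]=0x86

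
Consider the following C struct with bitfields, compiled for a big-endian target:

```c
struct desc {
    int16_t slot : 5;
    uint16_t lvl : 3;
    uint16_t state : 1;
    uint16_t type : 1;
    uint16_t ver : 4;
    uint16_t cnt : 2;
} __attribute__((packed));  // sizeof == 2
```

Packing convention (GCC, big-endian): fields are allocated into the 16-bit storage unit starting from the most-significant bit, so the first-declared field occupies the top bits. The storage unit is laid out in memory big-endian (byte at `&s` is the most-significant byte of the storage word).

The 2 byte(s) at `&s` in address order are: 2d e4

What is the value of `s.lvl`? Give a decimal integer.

[0]=0x2d [1]=0xe4 (big-endian) → word 0x2de4
slot:5 @ bit 11 → (0x2de4>>11)&0x1f = 0x5
lvl:3 @ bit 8 → (0x2de4>>8)&0x7 = 0x5  ←
state:1 @ bit 7 → (0x2de4>>7)&0x1 = 0x1
type:1 @ bit 6 → (0x2de4>>6)&0x1 = 0x1
ver:4 @ bit 2 → (0x2de4>>2)&0xf = 0x9
cnt:2 @ bit 0 → (0x2de4>>0)&0x3 = 0x0

5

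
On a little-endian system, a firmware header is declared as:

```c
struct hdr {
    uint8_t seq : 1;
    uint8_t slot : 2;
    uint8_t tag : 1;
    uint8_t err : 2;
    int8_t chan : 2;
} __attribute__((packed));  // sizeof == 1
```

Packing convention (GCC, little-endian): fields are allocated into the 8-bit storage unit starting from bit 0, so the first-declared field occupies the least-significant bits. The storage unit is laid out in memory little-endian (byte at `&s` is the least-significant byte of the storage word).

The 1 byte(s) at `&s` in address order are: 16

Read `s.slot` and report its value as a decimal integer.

3

[0]=0x16 (little-endian) → word 0x16
seq:1 @ bit 0 → (0x16>>0)&0x1 = 0x0
slot:2 @ bit 1 → (0x16>>1)&0x3 = 0x3  ←
tag:1 @ bit 3 → (0x16>>3)&0x1 = 0x0
err:2 @ bit 4 → (0x16>>4)&0x3 = 0x1
chan:2 @ bit 6 → (0x16>>6)&0x3 = 0x0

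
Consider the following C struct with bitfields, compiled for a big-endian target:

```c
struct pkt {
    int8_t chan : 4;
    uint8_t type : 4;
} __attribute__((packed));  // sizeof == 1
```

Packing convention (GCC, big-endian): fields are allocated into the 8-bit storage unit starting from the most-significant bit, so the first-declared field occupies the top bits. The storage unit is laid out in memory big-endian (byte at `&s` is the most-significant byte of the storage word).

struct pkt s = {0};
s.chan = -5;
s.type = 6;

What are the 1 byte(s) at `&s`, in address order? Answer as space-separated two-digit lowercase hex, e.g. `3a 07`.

chan:4 = -5 → 0xb << 4 → word 0xb0
type:4 = 6 → 0x6 << 0 → word 0xb6
word = 0xb6 → big-endian bytes:
  [0]=0xb6

b6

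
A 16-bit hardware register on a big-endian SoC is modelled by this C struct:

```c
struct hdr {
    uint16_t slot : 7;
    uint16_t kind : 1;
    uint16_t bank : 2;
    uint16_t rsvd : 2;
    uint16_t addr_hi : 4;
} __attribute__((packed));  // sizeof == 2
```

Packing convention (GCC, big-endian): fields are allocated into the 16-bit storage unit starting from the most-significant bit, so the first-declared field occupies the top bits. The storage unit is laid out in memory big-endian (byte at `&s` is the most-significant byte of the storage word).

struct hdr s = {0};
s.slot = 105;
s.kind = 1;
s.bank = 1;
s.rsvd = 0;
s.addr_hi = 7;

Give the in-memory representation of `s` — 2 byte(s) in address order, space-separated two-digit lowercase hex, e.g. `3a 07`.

d3 47

slot:7 = 105 → 0x69 << 9 → word 0xd200
kind:1 = 1 → 0x1 << 8 → word 0xd300
bank:2 = 1 → 0x1 << 6 → word 0xd340
rsvd:2 = 0 → 0x0 << 4 → word 0xd340
addr_hi:4 = 7 → 0x7 << 0 → word 0xd347
word = 0xd347 → big-endian bytes:
  [0]=0xd3  [1]=0x47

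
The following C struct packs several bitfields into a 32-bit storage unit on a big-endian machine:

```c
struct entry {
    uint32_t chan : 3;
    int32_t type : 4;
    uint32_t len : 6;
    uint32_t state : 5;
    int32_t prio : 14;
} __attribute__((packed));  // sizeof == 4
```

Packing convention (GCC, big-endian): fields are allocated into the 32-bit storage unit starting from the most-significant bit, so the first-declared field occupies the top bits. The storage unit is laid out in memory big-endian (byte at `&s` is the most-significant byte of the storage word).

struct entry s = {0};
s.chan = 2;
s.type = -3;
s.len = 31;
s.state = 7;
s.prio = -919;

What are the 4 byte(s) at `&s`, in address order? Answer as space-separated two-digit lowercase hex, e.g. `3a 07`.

chan:3 = 2 → 0x2 << 29 → word 0x40000000
type:4 = -3 → 0xd << 25 → word 0x5a000000
len:6 = 31 → 0x1f << 19 → word 0x5af80000
state:5 = 7 → 0x7 << 14 → word 0x5af9c000
prio:14 = -919 → 0x3c69 << 0 → word 0x5af9fc69
word = 0x5af9fc69 → big-endian bytes:
  [0]=0x5a  [1]=0xf9  [2]=0xfc  [3]=0x69

5a f9 fc 69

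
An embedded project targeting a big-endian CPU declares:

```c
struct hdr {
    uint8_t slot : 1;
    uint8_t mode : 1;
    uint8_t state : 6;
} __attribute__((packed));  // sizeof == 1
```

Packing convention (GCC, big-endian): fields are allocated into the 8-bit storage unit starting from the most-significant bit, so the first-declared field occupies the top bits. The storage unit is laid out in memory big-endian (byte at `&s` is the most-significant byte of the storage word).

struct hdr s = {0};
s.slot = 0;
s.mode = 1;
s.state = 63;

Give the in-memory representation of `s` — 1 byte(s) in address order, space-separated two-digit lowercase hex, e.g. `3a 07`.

slot:1 = 0 → 0x0 << 7 → word 0x00
mode:1 = 1 → 0x1 << 6 → word 0x40
state:6 = 63 → 0x3f << 0 → word 0x7f
word = 0x7f → big-endian bytes:
  [0]=0x7f

7f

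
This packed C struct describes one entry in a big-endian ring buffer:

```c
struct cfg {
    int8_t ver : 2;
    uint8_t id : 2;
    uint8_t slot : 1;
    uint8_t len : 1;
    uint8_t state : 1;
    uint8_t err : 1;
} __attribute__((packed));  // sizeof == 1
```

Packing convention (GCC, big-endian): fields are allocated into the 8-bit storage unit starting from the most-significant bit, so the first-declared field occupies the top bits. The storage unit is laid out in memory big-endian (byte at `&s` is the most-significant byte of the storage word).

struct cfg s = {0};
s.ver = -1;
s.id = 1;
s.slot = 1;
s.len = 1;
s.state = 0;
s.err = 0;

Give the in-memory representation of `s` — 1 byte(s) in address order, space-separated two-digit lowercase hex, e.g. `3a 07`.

ver (2b) val=-1 bits=0x3 at bit 6: 0xc0
id (2b) val=1 bits=0x1 at bit 4: 0xd0
slot (1b) val=1 bits=0x1 at bit 3: 0xd8
len (1b) val=1 bits=0x1 at bit 2: 0xdc
state (1b) val=0 bits=0x0 at bit 1: 0xdc
err (1b) val=0 bits=0x0 at bit 0: 0xdc
word = 0xdc → big-endian bytes:
  [0]=0xdc

dc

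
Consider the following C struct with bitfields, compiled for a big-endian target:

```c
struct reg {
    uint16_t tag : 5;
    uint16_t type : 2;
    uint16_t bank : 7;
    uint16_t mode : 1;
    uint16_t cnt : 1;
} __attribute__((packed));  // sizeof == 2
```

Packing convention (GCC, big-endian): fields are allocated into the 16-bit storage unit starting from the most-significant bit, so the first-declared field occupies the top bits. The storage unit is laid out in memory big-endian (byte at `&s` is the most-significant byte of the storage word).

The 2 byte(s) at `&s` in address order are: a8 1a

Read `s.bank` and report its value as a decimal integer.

6

[0]=0xa8 [1]=0x1a (big-endian) → word 0xa81a
tag:5 @ bit 11 → (0xa81a>>11)&0x1f = 0x15
type:2 @ bit 9 → (0xa81a>>9)&0x3 = 0x0
bank:7 @ bit 2 → (0xa81a>>2)&0x7f = 0x6  ←
mode:1 @ bit 1 → (0xa81a>>1)&0x1 = 0x1
cnt:1 @ bit 0 → (0xa81a>>0)&0x1 = 0x0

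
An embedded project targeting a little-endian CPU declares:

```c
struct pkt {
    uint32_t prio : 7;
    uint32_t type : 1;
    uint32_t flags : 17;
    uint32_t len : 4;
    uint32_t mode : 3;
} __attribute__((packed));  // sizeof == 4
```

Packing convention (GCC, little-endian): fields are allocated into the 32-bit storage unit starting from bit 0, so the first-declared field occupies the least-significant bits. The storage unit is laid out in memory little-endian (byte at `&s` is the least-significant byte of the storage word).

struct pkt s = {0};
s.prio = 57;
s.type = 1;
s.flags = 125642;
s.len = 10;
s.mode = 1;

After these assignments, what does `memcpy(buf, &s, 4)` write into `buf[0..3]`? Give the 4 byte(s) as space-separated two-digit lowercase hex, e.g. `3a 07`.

b9 ca ea 35

[0+:7] prio=57 & 0x7f = 0x39; word=0x00000039
[7+:1] type=1 & 0x1 = 0x1; word=0x000000b9
[8+:17] flags=125642 & 0x1ffff = 0x1eaca; word=0x01eacab9
[25+:4] len=10 & 0xf = 0xa; word=0x15eacab9
[29+:3] mode=1 & 0x7 = 0x1; word=0x35eacab9
word = 0x35eacab9 → little-endian bytes:
  [0]=0xb9  [1]=0xca  [2]=0xea  [3]=0x35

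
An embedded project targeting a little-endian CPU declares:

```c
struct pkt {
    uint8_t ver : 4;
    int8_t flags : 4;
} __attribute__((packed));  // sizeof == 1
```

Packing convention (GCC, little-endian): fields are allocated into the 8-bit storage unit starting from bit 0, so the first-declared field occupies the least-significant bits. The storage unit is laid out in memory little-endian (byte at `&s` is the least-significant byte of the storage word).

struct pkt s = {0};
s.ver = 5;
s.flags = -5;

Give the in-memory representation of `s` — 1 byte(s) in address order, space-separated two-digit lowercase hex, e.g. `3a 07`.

ver (4b) val=5 bits=0x5 at bit 0: 0x05
flags (4b) val=-5 bits=0xb at bit 4: 0xb5
word = 0xb5 → little-endian bytes:
  [0]=0xb5

b5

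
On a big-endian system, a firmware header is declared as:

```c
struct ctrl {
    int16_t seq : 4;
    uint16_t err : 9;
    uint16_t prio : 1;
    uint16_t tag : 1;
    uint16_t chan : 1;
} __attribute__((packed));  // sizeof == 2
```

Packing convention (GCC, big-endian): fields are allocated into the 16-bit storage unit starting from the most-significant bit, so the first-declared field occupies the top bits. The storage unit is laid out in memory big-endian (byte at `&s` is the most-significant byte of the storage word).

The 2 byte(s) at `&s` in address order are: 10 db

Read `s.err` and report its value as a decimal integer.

[0]=0x10 [1]=0xdb (big-endian) → word 0x10db
seq [12+:4] = (word>>12) & 0xf = 1
err [3+:9] = (word>>3) & 0x1ff = 27  ←
prio [2+:1] = (word>>2) & 0x1 = 0
tag [1+:1] = (word>>1) & 0x1 = 1
chan [0+:1] = (word>>0) & 0x1 = 1

27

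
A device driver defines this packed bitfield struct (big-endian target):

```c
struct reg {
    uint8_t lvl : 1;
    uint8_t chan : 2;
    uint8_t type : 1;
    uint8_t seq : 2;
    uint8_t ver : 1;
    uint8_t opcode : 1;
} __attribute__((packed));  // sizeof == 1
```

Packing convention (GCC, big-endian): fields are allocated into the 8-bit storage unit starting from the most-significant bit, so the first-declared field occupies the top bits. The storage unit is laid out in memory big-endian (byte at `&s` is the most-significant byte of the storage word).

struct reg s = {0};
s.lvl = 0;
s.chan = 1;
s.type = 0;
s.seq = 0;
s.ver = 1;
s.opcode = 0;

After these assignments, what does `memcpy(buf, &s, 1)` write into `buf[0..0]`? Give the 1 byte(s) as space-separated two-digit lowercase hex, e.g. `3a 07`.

22

lvl (1b) val=0 bits=0x0 at bit 7: 0x00
chan (2b) val=1 bits=0x1 at bit 5: 0x20
type (1b) val=0 bits=0x0 at bit 4: 0x20
seq (2b) val=0 bits=0x0 at bit 2: 0x20
ver (1b) val=1 bits=0x1 at bit 1: 0x22
opcode (1b) val=0 bits=0x0 at bit 0: 0x22
word = 0x22 → big-endian bytes:
  [0]=0x22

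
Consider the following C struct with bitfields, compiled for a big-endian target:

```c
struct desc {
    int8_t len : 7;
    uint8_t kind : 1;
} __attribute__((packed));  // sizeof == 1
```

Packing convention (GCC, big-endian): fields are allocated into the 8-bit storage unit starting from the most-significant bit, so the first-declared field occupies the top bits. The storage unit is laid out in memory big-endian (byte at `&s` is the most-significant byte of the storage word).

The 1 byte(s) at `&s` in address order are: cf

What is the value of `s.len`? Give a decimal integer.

-25

[0]=0xcf (big-endian) → word 0xcf
len [1+:7] = (word>>1) & 0x7f = 103  ←
kind [0+:1] = (word>>0) & 0x1 = 1
len signed 7b, MSB=1: 103 - 128 = -25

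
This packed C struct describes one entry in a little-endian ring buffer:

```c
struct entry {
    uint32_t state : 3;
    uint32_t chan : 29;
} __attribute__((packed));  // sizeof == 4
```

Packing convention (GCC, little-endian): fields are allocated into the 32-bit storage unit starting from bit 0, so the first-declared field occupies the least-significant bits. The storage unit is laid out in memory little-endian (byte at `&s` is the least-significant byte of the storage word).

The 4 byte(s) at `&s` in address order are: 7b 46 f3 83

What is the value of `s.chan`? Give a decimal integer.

[0]=0x7b [1]=0x46 [2]=0xf3 [3]=0x83 (little-endian) → word 0x83f3467b
state:3 @ bit 0 → (0x83f3467b>>0)&0x7 = 0x3
chan:29 @ bit 3 → (0x83f3467b>>3)&0x1fffffff = 0x107e68cf  ←

276719823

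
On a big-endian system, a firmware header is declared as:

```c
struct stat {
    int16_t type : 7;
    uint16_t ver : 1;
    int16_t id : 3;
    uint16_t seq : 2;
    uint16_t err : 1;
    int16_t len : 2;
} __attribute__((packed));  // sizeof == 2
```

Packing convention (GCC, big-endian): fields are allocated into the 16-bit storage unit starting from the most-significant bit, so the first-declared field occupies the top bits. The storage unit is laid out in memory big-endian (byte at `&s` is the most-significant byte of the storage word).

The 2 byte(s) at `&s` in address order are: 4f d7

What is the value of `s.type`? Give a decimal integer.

[0]=0x4f [1]=0xd7 (big-endian) → word 0x4fd7
type:7 @ bit 9 → (0x4fd7>>9)&0x7f = 0x27  ←
ver:1 @ bit 8 → (0x4fd7>>8)&0x1 = 0x1
id:3 @ bit 5 → (0x4fd7>>5)&0x7 = 0x6
seq:2 @ bit 3 → (0x4fd7>>3)&0x3 = 0x2
err:1 @ bit 2 → (0x4fd7>>2)&0x1 = 0x1
len:2 @ bit 0 → (0x4fd7>>0)&0x3 = 0x3
type signed 7b, MSB=0: value = 39

39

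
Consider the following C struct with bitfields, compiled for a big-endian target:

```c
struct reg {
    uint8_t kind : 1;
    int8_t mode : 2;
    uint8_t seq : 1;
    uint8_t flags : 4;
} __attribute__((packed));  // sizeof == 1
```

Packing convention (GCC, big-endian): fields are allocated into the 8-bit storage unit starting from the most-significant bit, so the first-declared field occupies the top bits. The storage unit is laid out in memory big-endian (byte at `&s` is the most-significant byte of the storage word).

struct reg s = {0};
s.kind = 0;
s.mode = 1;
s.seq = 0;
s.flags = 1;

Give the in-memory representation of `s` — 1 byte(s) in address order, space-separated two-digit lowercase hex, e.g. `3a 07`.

21

[7+:1] kind=0 & 0x1 = 0x0; word=0x00
[5+:2] mode=1 & 0x3 = 0x1; word=0x20
[4+:1] seq=0 & 0x1 = 0x0; word=0x20
[0+:4] flags=1 & 0xf = 0x1; word=0x21
word = 0x21 → big-endian bytes:
  [0]=0x21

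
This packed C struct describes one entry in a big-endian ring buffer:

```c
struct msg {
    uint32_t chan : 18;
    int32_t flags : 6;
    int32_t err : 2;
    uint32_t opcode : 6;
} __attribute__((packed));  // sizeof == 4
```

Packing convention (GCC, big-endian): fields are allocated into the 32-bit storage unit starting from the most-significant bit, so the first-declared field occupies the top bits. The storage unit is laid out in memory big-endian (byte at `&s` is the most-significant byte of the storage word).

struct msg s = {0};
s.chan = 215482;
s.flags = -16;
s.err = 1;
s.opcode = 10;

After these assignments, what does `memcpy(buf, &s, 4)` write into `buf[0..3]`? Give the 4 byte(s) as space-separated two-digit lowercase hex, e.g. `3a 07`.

d2 6e b0 4a

[14+:18] chan=215482 & 0x3ffff = 0x349ba; word=0xd26e8000
[8+:6] flags=-16 & 0x3f = 0x30; word=0xd26eb000
[6+:2] err=1 & 0x3 = 0x1; word=0xd26eb040
[0+:6] opcode=10 & 0x3f = 0xa; word=0xd26eb04a
word = 0xd26eb04a → big-endian bytes:
  [0]=0xd2  [1]=0x6e  [2]=0xb0  [3]=0x4a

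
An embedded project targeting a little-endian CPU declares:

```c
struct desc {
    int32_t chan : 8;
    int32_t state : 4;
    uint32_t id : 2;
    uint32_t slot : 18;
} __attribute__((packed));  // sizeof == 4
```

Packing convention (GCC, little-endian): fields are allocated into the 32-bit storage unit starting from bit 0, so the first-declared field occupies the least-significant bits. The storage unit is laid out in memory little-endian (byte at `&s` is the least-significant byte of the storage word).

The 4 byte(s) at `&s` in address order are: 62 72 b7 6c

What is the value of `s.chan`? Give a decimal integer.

[0]=0x62 [1]=0x72 [2]=0xb7 [3]=0x6c (little-endian) → word 0x6cb77262
chan:8 @ bit 0 → (0x6cb77262>>0)&0xff = 0x62  ←
state:4 @ bit 8 → (0x6cb77262>>8)&0xf = 0x2
id:2 @ bit 12 → (0x6cb77262>>12)&0x3 = 0x3
slot:18 @ bit 14 → (0x6cb77262>>14)&0x3ffff = 0x1b2dd
chan signed 8b, MSB=0: value = 98

98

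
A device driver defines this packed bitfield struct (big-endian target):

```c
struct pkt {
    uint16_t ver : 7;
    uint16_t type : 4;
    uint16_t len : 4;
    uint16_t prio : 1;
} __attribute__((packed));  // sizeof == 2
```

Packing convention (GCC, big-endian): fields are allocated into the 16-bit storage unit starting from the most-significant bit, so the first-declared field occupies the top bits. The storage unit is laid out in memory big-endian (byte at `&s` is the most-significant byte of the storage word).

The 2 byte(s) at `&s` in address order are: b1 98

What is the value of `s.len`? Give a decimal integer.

12

[0]=0xb1 [1]=0x98 (big-endian) → word 0xb198
ver:7 @ bit 9 → (0xb198>>9)&0x7f = 0x58
type:4 @ bit 5 → (0xb198>>5)&0xf = 0xc
len:4 @ bit 1 → (0xb198>>1)&0xf = 0xc  ←
prio:1 @ bit 0 → (0xb198>>0)&0x1 = 0x0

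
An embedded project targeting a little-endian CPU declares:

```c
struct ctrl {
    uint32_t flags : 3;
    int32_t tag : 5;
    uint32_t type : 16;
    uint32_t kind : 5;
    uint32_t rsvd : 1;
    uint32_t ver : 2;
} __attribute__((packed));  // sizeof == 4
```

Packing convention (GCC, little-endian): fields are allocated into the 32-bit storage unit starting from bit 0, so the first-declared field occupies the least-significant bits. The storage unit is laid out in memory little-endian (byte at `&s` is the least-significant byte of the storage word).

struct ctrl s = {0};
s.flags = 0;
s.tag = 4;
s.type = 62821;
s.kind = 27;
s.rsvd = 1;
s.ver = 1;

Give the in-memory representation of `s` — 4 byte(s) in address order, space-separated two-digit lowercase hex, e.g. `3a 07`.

flags:3 = 0 → 0x0 << 0 → word 0x00000000
tag:5 = 4 → 0x4 << 3 → word 0x00000020
type:16 = 62821 → 0xf565 << 8 → word 0x00f56520
kind:5 = 27 → 0x1b << 24 → word 0x1bf56520
rsvd:1 = 1 → 0x1 << 29 → word 0x3bf56520
ver:2 = 1 → 0x1 << 30 → word 0x7bf56520
word = 0x7bf56520 → little-endian bytes:
  [0]=0x20  [1]=0x65  [2]=0xf5  [3]=0x7b

20 65 f5 7b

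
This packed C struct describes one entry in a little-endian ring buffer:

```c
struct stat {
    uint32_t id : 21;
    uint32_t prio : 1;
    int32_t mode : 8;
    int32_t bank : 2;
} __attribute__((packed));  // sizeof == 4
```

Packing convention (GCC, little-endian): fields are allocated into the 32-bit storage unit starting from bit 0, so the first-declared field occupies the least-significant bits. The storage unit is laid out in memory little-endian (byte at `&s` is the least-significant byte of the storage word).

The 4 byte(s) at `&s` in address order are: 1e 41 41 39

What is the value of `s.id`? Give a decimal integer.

82206

[0]=0x1e [1]=0x41 [2]=0x41 [3]=0x39 (little-endian) → word 0x3941411e
id [0+:21] = (word>>0) & 0x1fffff = 82206  ←
prio [21+:1] = (word>>21) & 0x1 = 0
mode [22+:8] = (word>>22) & 0xff = 229
bank [30+:2] = (word>>30) & 0x3 = 0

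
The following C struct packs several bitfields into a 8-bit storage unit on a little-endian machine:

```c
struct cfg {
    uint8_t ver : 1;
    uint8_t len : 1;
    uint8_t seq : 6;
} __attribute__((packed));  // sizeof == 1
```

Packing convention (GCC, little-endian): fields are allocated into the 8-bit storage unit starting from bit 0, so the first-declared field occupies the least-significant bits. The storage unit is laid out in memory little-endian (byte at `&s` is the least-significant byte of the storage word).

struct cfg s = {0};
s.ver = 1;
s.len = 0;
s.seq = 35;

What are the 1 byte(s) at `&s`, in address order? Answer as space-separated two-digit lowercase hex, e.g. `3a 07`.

ver (1b) val=1 bits=0x1 at bit 0: 0x01
len (1b) val=0 bits=0x0 at bit 1: 0x01
seq (6b) val=35 bits=0x23 at bit 2: 0x8d
word = 0x8d → little-endian bytes:
  [0]=0x8d

8d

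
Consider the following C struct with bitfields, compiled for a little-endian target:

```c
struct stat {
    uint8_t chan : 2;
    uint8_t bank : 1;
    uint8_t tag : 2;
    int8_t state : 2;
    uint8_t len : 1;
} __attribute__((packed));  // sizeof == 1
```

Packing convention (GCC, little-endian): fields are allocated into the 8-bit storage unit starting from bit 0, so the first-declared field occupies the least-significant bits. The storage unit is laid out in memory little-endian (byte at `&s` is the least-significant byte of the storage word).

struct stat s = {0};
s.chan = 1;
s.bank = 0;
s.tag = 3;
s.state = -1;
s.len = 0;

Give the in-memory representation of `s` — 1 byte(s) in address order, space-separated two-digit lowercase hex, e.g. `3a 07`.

chan (2b) val=1 bits=0x1 at bit 0: 0x01
bank (1b) val=0 bits=0x0 at bit 2: 0x01
tag (2b) val=3 bits=0x3 at bit 3: 0x19
state (2b) val=-1 bits=0x3 at bit 5: 0x79
len (1b) val=0 bits=0x0 at bit 7: 0x79
word = 0x79 → little-endian bytes:
  [0]=0x79

79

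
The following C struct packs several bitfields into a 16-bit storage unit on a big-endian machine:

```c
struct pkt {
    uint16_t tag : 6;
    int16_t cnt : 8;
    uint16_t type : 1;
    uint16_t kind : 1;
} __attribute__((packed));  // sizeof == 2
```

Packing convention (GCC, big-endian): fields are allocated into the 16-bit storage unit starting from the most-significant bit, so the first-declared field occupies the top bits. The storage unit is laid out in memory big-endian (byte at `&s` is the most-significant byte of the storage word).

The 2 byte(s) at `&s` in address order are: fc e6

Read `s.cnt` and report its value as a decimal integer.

[0]=0xfc [1]=0xe6 (big-endian) → word 0xfce6
tag [10+:6] = (word>>10) & 0x3f = 63
cnt [2+:8] = (word>>2) & 0xff = 57  ←
type [1+:1] = (word>>1) & 0x1 = 1
kind [0+:1] = (word>>0) & 0x1 = 0
cnt signed 8b, MSB=0: value = 57

57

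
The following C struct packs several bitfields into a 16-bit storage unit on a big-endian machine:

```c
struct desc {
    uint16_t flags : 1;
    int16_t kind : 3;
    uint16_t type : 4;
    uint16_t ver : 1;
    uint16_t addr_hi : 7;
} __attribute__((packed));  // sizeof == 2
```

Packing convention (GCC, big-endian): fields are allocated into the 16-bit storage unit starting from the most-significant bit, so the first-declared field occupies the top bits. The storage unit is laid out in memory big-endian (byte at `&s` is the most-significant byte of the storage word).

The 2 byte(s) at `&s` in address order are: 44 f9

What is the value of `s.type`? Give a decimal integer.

[0]=0x44 [1]=0xf9 (big-endian) → word 0x44f9
flags [15+:1] = (word>>15) & 0x1 = 0
kind [12+:3] = (word>>12) & 0x7 = 4
type [8+:4] = (word>>8) & 0xf = 4  ←
ver [7+:1] = (word>>7) & 0x1 = 1
addr_hi [0+:7] = (word>>0) & 0x7f = 121

4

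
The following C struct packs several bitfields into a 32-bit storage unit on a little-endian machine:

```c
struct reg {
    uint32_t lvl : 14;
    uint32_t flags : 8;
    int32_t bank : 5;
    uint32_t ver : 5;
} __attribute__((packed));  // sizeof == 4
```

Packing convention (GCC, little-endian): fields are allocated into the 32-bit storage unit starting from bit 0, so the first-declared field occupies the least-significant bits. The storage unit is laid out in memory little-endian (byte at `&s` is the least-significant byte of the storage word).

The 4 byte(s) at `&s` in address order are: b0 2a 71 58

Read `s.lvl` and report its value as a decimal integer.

10928

[0]=0xb0 [1]=0x2a [2]=0x71 [3]=0x58 (little-endian) → word 0x58712ab0
lvl [0+:14] = (word>>0) & 0x3fff = 10928  ←
flags [14+:8] = (word>>14) & 0xff = 196
bank [22+:5] = (word>>22) & 0x1f = 1
ver [27+:5] = (word>>27) & 0x1f = 11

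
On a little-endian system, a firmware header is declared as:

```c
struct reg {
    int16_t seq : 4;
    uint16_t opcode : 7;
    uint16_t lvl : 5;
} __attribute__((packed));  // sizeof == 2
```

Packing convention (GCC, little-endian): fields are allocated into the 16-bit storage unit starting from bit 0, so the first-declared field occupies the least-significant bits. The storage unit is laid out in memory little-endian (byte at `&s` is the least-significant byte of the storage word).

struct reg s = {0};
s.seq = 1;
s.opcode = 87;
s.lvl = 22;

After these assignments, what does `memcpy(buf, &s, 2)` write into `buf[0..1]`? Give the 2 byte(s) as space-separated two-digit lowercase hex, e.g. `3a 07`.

seq (4b) val=1 bits=0x1 at bit 0: 0x0001
opcode (7b) val=87 bits=0x57 at bit 4: 0x0571
lvl (5b) val=22 bits=0x16 at bit 11: 0xb571
word = 0xb571 → little-endian bytes:
  [0]=0x71  [1]=0xb5

71 b5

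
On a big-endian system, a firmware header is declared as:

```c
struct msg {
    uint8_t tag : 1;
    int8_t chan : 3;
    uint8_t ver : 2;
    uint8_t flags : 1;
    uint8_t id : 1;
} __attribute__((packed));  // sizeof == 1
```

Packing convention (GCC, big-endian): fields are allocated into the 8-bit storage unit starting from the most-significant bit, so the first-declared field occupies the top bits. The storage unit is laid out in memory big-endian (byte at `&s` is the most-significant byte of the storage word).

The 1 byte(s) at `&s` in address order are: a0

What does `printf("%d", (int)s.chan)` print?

[0]=0xa0 (big-endian) → word 0xa0
tag:1 @ bit 7 → (0xa0>>7)&0x1 = 0x1
chan:3 @ bit 4 → (0xa0>>4)&0x7 = 0x2  ←
ver:2 @ bit 2 → (0xa0>>2)&0x3 = 0x0
flags:1 @ bit 1 → (0xa0>>1)&0x1 = 0x0
id:1 @ bit 0 → (0xa0>>0)&0x1 = 0x0
chan signed 3b, MSB=0: value = 2

2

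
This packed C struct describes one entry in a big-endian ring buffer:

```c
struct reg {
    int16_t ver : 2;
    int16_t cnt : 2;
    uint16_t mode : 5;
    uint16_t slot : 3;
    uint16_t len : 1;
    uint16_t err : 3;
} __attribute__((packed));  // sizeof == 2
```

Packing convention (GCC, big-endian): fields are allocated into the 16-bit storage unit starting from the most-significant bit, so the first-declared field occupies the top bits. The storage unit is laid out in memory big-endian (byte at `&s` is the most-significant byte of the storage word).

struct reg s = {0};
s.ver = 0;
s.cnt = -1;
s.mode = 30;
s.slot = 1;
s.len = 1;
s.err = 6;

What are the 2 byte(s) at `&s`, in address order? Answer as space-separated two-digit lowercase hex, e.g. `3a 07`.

ver (2b) val=0 bits=0x0 at bit 14: 0x0000
cnt (2b) val=-1 bits=0x3 at bit 12: 0x3000
mode (5b) val=30 bits=0x1e at bit 7: 0x3f00
slot (3b) val=1 bits=0x1 at bit 4: 0x3f10
len (1b) val=1 bits=0x1 at bit 3: 0x3f18
err (3b) val=6 bits=0x6 at bit 0: 0x3f1e
word = 0x3f1e → big-endian bytes:
  [0]=0x3f  [1]=0x1e

3f 1e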